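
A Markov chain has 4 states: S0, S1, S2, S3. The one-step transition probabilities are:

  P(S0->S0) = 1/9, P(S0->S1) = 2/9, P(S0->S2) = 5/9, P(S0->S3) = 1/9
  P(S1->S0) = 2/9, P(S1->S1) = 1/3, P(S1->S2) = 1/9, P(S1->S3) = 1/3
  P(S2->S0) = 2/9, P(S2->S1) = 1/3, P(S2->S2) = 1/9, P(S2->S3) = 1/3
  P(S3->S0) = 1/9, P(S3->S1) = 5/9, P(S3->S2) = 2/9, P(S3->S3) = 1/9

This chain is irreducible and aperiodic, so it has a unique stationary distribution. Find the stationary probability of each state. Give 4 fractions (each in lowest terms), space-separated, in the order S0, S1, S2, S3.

The stationary distribution satisfies pi = pi * P, i.e.:
  pi_S0 = 1/9*pi_S0 + 2/9*pi_S1 + 2/9*pi_S2 + 1/9*pi_S3
  pi_S1 = 2/9*pi_S0 + 1/3*pi_S1 + 1/3*pi_S2 + 5/9*pi_S3
  pi_S2 = 5/9*pi_S0 + 1/9*pi_S1 + 1/9*pi_S2 + 2/9*pi_S3
  pi_S3 = 1/9*pi_S0 + 1/3*pi_S1 + 1/3*pi_S2 + 1/9*pi_S3
with normalization: pi_S0 + pi_S1 + pi_S2 + pi_S3 = 1.

Using the first 3 balance equations plus normalization, the linear system A*pi = b is:
  [-8/9, 2/9, 2/9, 1/9] . pi = 0
  [2/9, -2/3, 1/3, 5/9] . pi = 0
  [5/9, 1/9, -8/9, 2/9] . pi = 0
  [1, 1, 1, 1] . pi = 1

Solving yields:
  pi_S0 = 19/108
  pi_S1 = 119/324
  pi_S2 = 35/162
  pi_S3 = 13/54

Verification (pi * P):
  19/108*1/9 + 119/324*2/9 + 35/162*2/9 + 13/54*1/9 = 19/108 = pi_S0  (ok)
  19/108*2/9 + 119/324*1/3 + 35/162*1/3 + 13/54*5/9 = 119/324 = pi_S1  (ok)
  19/108*5/9 + 119/324*1/9 + 35/162*1/9 + 13/54*2/9 = 35/162 = pi_S2  (ok)
  19/108*1/9 + 119/324*1/3 + 35/162*1/3 + 13/54*1/9 = 13/54 = pi_S3  (ok)

Answer: 19/108 119/324 35/162 13/54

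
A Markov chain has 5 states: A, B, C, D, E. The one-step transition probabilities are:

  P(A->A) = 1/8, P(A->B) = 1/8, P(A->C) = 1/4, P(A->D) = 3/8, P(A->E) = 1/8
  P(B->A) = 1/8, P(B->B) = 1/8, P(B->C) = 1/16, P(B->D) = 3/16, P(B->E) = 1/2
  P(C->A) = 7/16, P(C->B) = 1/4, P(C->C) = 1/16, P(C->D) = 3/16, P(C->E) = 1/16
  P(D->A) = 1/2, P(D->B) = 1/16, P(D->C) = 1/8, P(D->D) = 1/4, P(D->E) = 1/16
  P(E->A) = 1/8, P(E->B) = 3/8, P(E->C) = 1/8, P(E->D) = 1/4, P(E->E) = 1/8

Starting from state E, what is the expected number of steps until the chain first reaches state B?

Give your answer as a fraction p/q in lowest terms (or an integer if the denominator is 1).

Let h_i = expected steps to first reach B from state i.
Boundary: h_B = 0.
First-step equations for the other states:
  h_A = 1 + 1/8*h_A + 1/8*h_B + 1/4*h_C + 3/8*h_D + 1/8*h_E
  h_C = 1 + 7/16*h_A + 1/4*h_B + 1/16*h_C + 3/16*h_D + 1/16*h_E
  h_D = 1 + 1/2*h_A + 1/16*h_B + 1/8*h_C + 1/4*h_D + 1/16*h_E
  h_E = 1 + 1/8*h_A + 3/8*h_B + 1/8*h_C + 1/4*h_D + 1/8*h_E

Substituting h_B = 0 and rearranging gives the linear system (I - Q) h = 1:
  [7/8, -1/4, -3/8, -1/8] . (h_A, h_C, h_D, h_E) = 1
  [-7/16, 15/16, -3/16, -1/16] . (h_A, h_C, h_D, h_E) = 1
  [-1/2, -1/8, 3/4, -1/16] . (h_A, h_C, h_D, h_E) = 1
  [-1/8, -1/8, -1/4, 7/8] . (h_A, h_C, h_D, h_E) = 1

Solving yields:
  h_A = 21248/3225
  h_C = 19016/3225
  h_D = 7656/1075
  h_E = 640/129

Starting state is E, so the expected hitting time is h_E = 640/129.

Answer: 640/129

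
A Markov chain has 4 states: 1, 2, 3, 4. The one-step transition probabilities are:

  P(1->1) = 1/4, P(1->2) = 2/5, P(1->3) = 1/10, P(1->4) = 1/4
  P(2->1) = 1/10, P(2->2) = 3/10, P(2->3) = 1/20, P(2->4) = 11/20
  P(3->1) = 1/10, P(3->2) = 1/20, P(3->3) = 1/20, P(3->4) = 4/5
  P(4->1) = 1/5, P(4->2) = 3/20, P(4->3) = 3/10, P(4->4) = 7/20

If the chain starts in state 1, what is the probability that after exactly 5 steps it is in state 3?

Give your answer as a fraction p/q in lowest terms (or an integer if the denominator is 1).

Answer: 27491/160000

Derivation:
Computing P^5 by repeated multiplication:
P^1 =
  1: [1/4, 2/5, 1/10, 1/4]
  2: [1/10, 3/10, 1/20, 11/20]
  3: [1/10, 1/20, 1/20, 4/5]
  4: [1/5, 3/20, 3/10, 7/20]
P^2 =
  1: [13/80, 21/80, 1/8, 9/20]
  2: [17/100, 43/200, 77/400, 169/400]
  3: [39/200, 71/400, 51/200, 149/400]
  4: [33/200, 77/400, 59/400, 99/200]
P^3 =
  1: [271/1600, 87/400, 273/1600, 177/400]
  2: [671/4000, 411/2000, 1313/8000, 3701/8000]
  3: [333/2000, 1599/8000, 1223/8000, 1923/4000]
  4: [697/4000, 1643/8000, 91/500, 3507/8000]
P^4 =
  1: [5429/32000, 6653/32000, 5411/32000, 14507/32000]
  2: [6857/40000, 4127/20000, 27847/160000, 71709/160000]
  3: [3461/20000, 33011/160000, 14281/80000, 70739/160000]
  4: [6799/40000, 32987/160000, 26929/160000, 9111/20000]
P^5 =
  1: [109301/640000, 66141/320000, 27491/160000, 288453/640000]
  2: [272851/1600000, 330247/1600000, 545973/3200000, 1447831/3200000]
  3: [272271/1600000, 660349/3200000, 541383/3200000, 726863/1600000]
  4: [136841/800000, 661083/3200000, 137909/800000, 1439917/3200000]

(P^5)[1 -> 3] = 27491/160000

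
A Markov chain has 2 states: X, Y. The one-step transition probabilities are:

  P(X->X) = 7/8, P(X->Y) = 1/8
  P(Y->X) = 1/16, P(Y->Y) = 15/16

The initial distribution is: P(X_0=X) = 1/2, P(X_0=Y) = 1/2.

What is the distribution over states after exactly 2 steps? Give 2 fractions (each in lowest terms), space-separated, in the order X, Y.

Answer: 227/512 285/512

Derivation:
Propagating the distribution step by step (d_{t+1} = d_t * P):
d_0 = (X=1/2, Y=1/2)
  d_1[X] = 1/2*7/8 + 1/2*1/16 = 15/32
  d_1[Y] = 1/2*1/8 + 1/2*15/16 = 17/32
d_1 = (X=15/32, Y=17/32)
  d_2[X] = 15/32*7/8 + 17/32*1/16 = 227/512
  d_2[Y] = 15/32*1/8 + 17/32*15/16 = 285/512
d_2 = (X=227/512, Y=285/512)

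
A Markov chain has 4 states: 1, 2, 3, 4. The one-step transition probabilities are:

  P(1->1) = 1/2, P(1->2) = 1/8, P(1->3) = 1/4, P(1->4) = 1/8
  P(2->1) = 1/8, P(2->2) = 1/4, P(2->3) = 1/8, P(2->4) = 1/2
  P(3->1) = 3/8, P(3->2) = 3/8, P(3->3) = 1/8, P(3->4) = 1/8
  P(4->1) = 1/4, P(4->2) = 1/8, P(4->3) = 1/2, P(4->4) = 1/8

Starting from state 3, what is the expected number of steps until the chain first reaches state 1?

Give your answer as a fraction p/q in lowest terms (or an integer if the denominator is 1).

Let h_i = expected steps to first reach 1 from state i.
Boundary: h_1 = 0.
First-step equations for the other states:
  h_2 = 1 + 1/8*h_1 + 1/4*h_2 + 1/8*h_3 + 1/2*h_4
  h_3 = 1 + 3/8*h_1 + 3/8*h_2 + 1/8*h_3 + 1/8*h_4
  h_4 = 1 + 1/4*h_1 + 1/8*h_2 + 1/2*h_3 + 1/8*h_4

Substituting h_1 = 0 and rearranging gives the linear system (I - Q) h = 1:
  [3/4, -1/8, -1/2] . (h_2, h_3, h_4) = 1
  [-3/8, 7/8, -1/8] . (h_2, h_3, h_4) = 1
  [-1/8, -1/2, 7/8] . (h_2, h_3, h_4) = 1

Solving yields:
  h_2 = 194/43
  h_3 = 156/43
  h_4 = 166/43

Starting state is 3, so the expected hitting time is h_3 = 156/43.

Answer: 156/43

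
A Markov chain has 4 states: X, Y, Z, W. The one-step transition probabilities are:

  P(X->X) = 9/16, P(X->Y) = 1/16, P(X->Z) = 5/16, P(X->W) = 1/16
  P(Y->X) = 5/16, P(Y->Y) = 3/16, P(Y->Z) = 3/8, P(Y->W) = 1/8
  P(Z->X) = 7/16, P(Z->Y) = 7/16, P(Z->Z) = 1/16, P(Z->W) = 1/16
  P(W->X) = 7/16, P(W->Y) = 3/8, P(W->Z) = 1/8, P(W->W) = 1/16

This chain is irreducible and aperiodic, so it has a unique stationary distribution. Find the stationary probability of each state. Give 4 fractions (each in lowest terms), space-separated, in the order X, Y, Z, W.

Answer: 225/478 49/239 119/478 18/239

Derivation:
The stationary distribution satisfies pi = pi * P, i.e.:
  pi_X = 9/16*pi_X + 5/16*pi_Y + 7/16*pi_Z + 7/16*pi_W
  pi_Y = 1/16*pi_X + 3/16*pi_Y + 7/16*pi_Z + 3/8*pi_W
  pi_Z = 5/16*pi_X + 3/8*pi_Y + 1/16*pi_Z + 1/8*pi_W
  pi_W = 1/16*pi_X + 1/8*pi_Y + 1/16*pi_Z + 1/16*pi_W
with normalization: pi_X + pi_Y + pi_Z + pi_W = 1.

Using the first 3 balance equations plus normalization, the linear system A*pi = b is:
  [-7/16, 5/16, 7/16, 7/16] . pi = 0
  [1/16, -13/16, 7/16, 3/8] . pi = 0
  [5/16, 3/8, -15/16, 1/8] . pi = 0
  [1, 1, 1, 1] . pi = 1

Solving yields:
  pi_X = 225/478
  pi_Y = 49/239
  pi_Z = 119/478
  pi_W = 18/239

Verification (pi * P):
  225/478*9/16 + 49/239*5/16 + 119/478*7/16 + 18/239*7/16 = 225/478 = pi_X  (ok)
  225/478*1/16 + 49/239*3/16 + 119/478*7/16 + 18/239*3/8 = 49/239 = pi_Y  (ok)
  225/478*5/16 + 49/239*3/8 + 119/478*1/16 + 18/239*1/8 = 119/478 = pi_Z  (ok)
  225/478*1/16 + 49/239*1/8 + 119/478*1/16 + 18/239*1/16 = 18/239 = pi_W  (ok)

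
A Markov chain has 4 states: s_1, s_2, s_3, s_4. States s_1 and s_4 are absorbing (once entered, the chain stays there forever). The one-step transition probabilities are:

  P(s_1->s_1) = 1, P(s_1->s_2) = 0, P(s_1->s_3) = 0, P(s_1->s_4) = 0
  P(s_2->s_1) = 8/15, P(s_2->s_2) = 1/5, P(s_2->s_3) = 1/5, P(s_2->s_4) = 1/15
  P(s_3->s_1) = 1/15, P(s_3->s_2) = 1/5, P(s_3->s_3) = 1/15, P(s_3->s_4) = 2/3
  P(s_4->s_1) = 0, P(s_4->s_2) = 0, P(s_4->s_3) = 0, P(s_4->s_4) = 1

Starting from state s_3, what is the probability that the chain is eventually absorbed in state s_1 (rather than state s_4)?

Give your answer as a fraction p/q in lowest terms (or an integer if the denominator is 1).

Let a_i = P(absorbed in s_1 | start in state i).
Boundary conditions: a_s_1 = 1, a_s_4 = 0.
For each transient state i, a_i = sum_j P(i->j) * a_j:
  a_s_2 = 8/15*a_s_1 + 1/5*a_s_2 + 1/5*a_s_3 + 1/15*a_s_4
  a_s_3 = 1/15*a_s_1 + 1/5*a_s_2 + 1/15*a_s_3 + 2/3*a_s_4

Substituting a_s_1 = 1 and a_s_4 = 0, rearrange to (I - Q) a = r where r[i] = P(i -> s_1):
  [4/5, -1/5] . (a_s_2, a_s_3) = 8/15
  [-1/5, 14/15] . (a_s_2, a_s_3) = 1/15

Solving yields:
  a_s_2 = 115/159
  a_s_3 = 12/53

Starting state is s_3, so the absorption probability is a_s_3 = 12/53.

Answer: 12/53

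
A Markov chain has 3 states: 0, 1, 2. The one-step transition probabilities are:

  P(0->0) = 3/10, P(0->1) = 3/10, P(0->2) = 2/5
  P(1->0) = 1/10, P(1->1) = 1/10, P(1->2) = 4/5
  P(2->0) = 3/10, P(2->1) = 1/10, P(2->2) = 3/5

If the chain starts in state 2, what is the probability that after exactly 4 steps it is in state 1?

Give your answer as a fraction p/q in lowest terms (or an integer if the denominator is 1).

Computing P^4 by repeated multiplication:
P^1 =
  0: [3/10, 3/10, 2/5]
  1: [1/10, 1/10, 4/5]
  2: [3/10, 1/10, 3/5]
P^2 =
  0: [6/25, 4/25, 3/5]
  1: [7/25, 3/25, 3/5]
  2: [7/25, 4/25, 14/25]
P^3 =
  0: [67/250, 37/250, 73/125]
  1: [69/250, 39/250, 71/125]
  2: [67/250, 39/250, 72/125]
P^4 =
  0: [169/625, 96/625, 72/125]
  1: [168/625, 97/625, 72/125]
  2: [168/625, 96/625, 361/625]

(P^4)[2 -> 1] = 96/625

Answer: 96/625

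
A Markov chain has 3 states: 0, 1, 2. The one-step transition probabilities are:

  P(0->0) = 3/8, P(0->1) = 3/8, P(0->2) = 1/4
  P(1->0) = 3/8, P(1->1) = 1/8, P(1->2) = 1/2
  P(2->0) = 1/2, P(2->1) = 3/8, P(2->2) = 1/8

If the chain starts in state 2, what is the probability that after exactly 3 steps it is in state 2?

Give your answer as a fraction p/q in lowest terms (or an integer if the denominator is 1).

Answer: 143/512

Derivation:
Computing P^3 by repeated multiplication:
P^1 =
  0: [3/8, 3/8, 1/4]
  1: [3/8, 1/8, 1/2]
  2: [1/2, 3/8, 1/8]
P^2 =
  0: [13/32, 9/32, 5/16]
  1: [7/16, 11/32, 7/32]
  2: [25/64, 9/32, 21/64]
P^3 =
  0: [53/128, 39/128, 9/32]
  1: [103/256, 37/128, 79/256]
  2: [213/512, 39/128, 143/512]

(P^3)[2 -> 2] = 143/512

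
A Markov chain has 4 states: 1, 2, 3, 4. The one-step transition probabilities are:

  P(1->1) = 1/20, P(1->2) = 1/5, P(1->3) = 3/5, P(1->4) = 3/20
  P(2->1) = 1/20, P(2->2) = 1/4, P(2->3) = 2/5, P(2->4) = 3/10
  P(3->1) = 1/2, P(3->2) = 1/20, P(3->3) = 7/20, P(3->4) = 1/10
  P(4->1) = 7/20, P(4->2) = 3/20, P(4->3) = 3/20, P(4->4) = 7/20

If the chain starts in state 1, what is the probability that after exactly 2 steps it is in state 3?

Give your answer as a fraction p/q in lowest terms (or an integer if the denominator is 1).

Answer: 137/400

Derivation:
Computing P^2 by repeated multiplication:
P^1 =
  1: [1/20, 1/5, 3/5, 3/20]
  2: [1/20, 1/4, 2/5, 3/10]
  3: [1/2, 1/20, 7/20, 1/10]
  4: [7/20, 3/20, 3/20, 7/20]
P^2 =
  1: [73/200, 9/80, 137/400, 9/50]
  2: [8/25, 11/80, 63/200, 91/400]
  3: [19/80, 29/200, 183/400, 4/25]
  4: [89/400, 67/400, 3/8, 47/200]

(P^2)[1 -> 3] = 137/400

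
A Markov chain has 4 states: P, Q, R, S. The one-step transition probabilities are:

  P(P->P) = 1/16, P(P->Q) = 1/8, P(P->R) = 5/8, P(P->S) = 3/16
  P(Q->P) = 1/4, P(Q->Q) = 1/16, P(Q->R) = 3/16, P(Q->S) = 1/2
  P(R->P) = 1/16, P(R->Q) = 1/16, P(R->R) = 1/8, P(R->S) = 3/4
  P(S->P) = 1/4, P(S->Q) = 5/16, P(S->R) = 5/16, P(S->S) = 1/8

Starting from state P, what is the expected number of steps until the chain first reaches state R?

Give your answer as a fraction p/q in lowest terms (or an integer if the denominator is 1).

Answer: 2192/1067

Derivation:
Let h_i = expected steps to first reach R from state i.
Boundary: h_R = 0.
First-step equations for the other states:
  h_P = 1 + 1/16*h_P + 1/8*h_Q + 5/8*h_R + 3/16*h_S
  h_Q = 1 + 1/4*h_P + 1/16*h_Q + 3/16*h_R + 1/2*h_S
  h_S = 1 + 1/4*h_P + 5/16*h_Q + 5/16*h_R + 1/8*h_S

Substituting h_R = 0 and rearranging gives the linear system (I - Q) h = 1:
  [15/16, -1/8, -3/16] . (h_P, h_Q, h_S) = 1
  [-1/4, 15/16, -1/2] . (h_P, h_Q, h_S) = 1
  [-1/4, -5/16, 7/8] . (h_P, h_Q, h_S) = 1

Solving yields:
  h_P = 2192/1067
  h_Q = 304/97
  h_S = 3040/1067

Starting state is P, so the expected hitting time is h_P = 2192/1067.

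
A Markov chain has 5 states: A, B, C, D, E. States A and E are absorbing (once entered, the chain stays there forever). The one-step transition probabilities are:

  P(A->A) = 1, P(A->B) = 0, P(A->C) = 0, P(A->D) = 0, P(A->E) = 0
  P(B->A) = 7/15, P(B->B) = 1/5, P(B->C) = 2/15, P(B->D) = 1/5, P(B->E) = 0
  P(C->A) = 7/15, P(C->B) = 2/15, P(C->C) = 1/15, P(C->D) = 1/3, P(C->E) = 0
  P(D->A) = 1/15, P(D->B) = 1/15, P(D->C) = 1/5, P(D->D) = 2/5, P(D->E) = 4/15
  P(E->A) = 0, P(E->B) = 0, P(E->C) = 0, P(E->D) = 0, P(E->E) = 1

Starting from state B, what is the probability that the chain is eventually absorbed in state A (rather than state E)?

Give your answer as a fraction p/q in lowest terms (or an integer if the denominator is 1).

Answer: 509/613

Derivation:
Let a_i = P(absorbed in A | start in state i).
Boundary conditions: a_A = 1, a_E = 0.
For each transient state i, a_i = sum_j P(i->j) * a_j:
  a_B = 7/15*a_A + 1/5*a_B + 2/15*a_C + 1/5*a_D + 0*a_E
  a_C = 7/15*a_A + 2/15*a_B + 1/15*a_C + 1/3*a_D + 0*a_E
  a_D = 1/15*a_A + 1/15*a_B + 1/5*a_C + 2/5*a_D + 4/15*a_E

Substituting a_A = 1 and a_E = 0, rearrange to (I - Q) a = r where r[i] = P(i -> A):
  [4/5, -2/15, -1/5] . (a_B, a_C, a_D) = 7/15
  [-2/15, 14/15, -1/3] . (a_B, a_C, a_D) = 7/15
  [-1/15, -1/5, 3/5] . (a_B, a_C, a_D) = 1/15

Solving yields:
  a_B = 509/613
  a_C = 481/613
  a_D = 285/613

Starting state is B, so the absorption probability is a_B = 509/613.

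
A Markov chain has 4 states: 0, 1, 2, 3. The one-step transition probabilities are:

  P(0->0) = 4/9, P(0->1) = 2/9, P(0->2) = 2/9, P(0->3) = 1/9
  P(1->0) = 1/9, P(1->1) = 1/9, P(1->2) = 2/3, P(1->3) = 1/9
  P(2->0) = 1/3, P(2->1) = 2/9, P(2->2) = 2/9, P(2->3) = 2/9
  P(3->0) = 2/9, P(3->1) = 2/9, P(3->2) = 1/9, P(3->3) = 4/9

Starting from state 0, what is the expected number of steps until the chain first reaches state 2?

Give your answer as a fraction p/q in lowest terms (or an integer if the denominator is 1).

Let h_i = expected steps to first reach 2 from state i.
Boundary: h_2 = 0.
First-step equations for the other states:
  h_0 = 1 + 4/9*h_0 + 2/9*h_1 + 2/9*h_2 + 1/9*h_3
  h_1 = 1 + 1/9*h_0 + 1/9*h_1 + 2/3*h_2 + 1/9*h_3
  h_3 = 1 + 2/9*h_0 + 2/9*h_1 + 1/9*h_2 + 4/9*h_3

Substituting h_2 = 0 and rearranging gives the linear system (I - Q) h = 1:
  [5/9, -2/9, -1/9] . (h_0, h_1, h_3) = 1
  [-1/9, 8/9, -1/9] . (h_0, h_1, h_3) = 1
  [-2/9, -2/9, 5/9] . (h_0, h_1, h_3) = 1

Solving yields:
  h_0 = 270/79
  h_1 = 162/79
  h_3 = 315/79

Starting state is 0, so the expected hitting time is h_0 = 270/79.

Answer: 270/79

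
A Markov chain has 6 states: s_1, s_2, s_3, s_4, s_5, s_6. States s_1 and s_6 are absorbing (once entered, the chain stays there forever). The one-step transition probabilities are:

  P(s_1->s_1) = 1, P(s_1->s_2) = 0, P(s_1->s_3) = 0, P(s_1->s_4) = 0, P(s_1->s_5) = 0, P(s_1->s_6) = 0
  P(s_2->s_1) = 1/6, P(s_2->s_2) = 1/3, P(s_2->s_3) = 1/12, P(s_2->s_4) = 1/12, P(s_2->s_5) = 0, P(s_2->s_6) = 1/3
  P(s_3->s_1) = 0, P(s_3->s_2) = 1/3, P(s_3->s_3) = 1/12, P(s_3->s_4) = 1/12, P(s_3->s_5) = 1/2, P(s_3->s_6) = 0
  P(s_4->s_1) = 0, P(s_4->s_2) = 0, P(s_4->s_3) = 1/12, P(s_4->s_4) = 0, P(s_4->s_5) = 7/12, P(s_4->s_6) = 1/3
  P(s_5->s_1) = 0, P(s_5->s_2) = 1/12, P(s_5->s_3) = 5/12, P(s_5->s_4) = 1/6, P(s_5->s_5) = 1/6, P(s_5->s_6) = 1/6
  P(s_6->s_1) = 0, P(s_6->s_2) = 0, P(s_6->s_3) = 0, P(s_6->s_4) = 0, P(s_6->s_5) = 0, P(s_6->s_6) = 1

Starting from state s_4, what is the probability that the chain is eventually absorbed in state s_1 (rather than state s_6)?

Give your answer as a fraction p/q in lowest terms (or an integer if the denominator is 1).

Let a_i = P(absorbed in s_1 | start in state i).
Boundary conditions: a_s_1 = 1, a_s_6 = 0.
For each transient state i, a_i = sum_j P(i->j) * a_j:
  a_s_2 = 1/6*a_s_1 + 1/3*a_s_2 + 1/12*a_s_3 + 1/12*a_s_4 + 0*a_s_5 + 1/3*a_s_6
  a_s_3 = 0*a_s_1 + 1/3*a_s_2 + 1/12*a_s_3 + 1/12*a_s_4 + 1/2*a_s_5 + 0*a_s_6
  a_s_4 = 0*a_s_1 + 0*a_s_2 + 1/12*a_s_3 + 0*a_s_4 + 7/12*a_s_5 + 1/3*a_s_6
  a_s_5 = 0*a_s_1 + 1/12*a_s_2 + 5/12*a_s_3 + 1/6*a_s_4 + 1/6*a_s_5 + 1/6*a_s_6

Substituting a_s_1 = 1 and a_s_6 = 0, rearrange to (I - Q) a = r where r[i] = P(i -> s_1):
  [2/3, -1/12, -1/12, 0] . (a_s_2, a_s_3, a_s_4, a_s_5) = 1/6
  [-1/3, 11/12, -1/12, -1/2] . (a_s_2, a_s_3, a_s_4, a_s_5) = 0
  [0, -1/12, 1, -7/12] . (a_s_2, a_s_3, a_s_4, a_s_5) = 0
  [-1/12, -5/12, -1/6, 5/6] . (a_s_2, a_s_3, a_s_4, a_s_5) = 0

Solving yields:
  a_s_2 = 749/2613
  a_s_3 = 503/2613
  a_s_4 = 263/2613
  a_s_5 = 379/2613

Starting state is s_4, so the absorption probability is a_s_4 = 263/2613.

Answer: 263/2613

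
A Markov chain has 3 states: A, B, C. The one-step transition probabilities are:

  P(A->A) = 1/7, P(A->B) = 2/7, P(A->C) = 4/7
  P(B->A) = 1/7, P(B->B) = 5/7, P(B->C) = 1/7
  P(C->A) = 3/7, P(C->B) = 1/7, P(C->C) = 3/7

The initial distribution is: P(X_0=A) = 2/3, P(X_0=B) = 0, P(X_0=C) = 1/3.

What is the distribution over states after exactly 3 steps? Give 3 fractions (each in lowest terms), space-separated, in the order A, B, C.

Propagating the distribution step by step (d_{t+1} = d_t * P):
d_0 = (A=2/3, B=0, C=1/3)
  d_1[A] = 2/3*1/7 + 0*1/7 + 1/3*3/7 = 5/21
  d_1[B] = 2/3*2/7 + 0*5/7 + 1/3*1/7 = 5/21
  d_1[C] = 2/3*4/7 + 0*1/7 + 1/3*3/7 = 11/21
d_1 = (A=5/21, B=5/21, C=11/21)
  d_2[A] = 5/21*1/7 + 5/21*1/7 + 11/21*3/7 = 43/147
  d_2[B] = 5/21*2/7 + 5/21*5/7 + 11/21*1/7 = 46/147
  d_2[C] = 5/21*4/7 + 5/21*1/7 + 11/21*3/7 = 58/147
d_2 = (A=43/147, B=46/147, C=58/147)
  d_3[A] = 43/147*1/7 + 46/147*1/7 + 58/147*3/7 = 263/1029
  d_3[B] = 43/147*2/7 + 46/147*5/7 + 58/147*1/7 = 374/1029
  d_3[C] = 43/147*4/7 + 46/147*1/7 + 58/147*3/7 = 8/21
d_3 = (A=263/1029, B=374/1029, C=8/21)

Answer: 263/1029 374/1029 8/21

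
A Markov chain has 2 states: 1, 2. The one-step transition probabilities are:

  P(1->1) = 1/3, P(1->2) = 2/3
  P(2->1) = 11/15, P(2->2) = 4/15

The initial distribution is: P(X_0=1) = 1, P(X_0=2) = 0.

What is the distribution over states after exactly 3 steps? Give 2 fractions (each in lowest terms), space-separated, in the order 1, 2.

Answer: 37/75 38/75

Derivation:
Propagating the distribution step by step (d_{t+1} = d_t * P):
d_0 = (1=1, 2=0)
  d_1[1] = 1*1/3 + 0*11/15 = 1/3
  d_1[2] = 1*2/3 + 0*4/15 = 2/3
d_1 = (1=1/3, 2=2/3)
  d_2[1] = 1/3*1/3 + 2/3*11/15 = 3/5
  d_2[2] = 1/3*2/3 + 2/3*4/15 = 2/5
d_2 = (1=3/5, 2=2/5)
  d_3[1] = 3/5*1/3 + 2/5*11/15 = 37/75
  d_3[2] = 3/5*2/3 + 2/5*4/15 = 38/75
d_3 = (1=37/75, 2=38/75)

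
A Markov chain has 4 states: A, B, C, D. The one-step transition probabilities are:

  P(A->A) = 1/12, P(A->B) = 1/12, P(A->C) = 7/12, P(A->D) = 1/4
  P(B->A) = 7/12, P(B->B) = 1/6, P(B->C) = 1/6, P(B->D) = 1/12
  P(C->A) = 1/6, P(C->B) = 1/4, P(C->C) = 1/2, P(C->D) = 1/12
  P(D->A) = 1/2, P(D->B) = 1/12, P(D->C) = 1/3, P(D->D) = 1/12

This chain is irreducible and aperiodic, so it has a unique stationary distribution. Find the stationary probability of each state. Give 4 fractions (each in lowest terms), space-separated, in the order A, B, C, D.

The stationary distribution satisfies pi = pi * P, i.e.:
  pi_A = 1/12*pi_A + 7/12*pi_B + 1/6*pi_C + 1/2*pi_D
  pi_B = 1/12*pi_A + 1/6*pi_B + 1/4*pi_C + 1/12*pi_D
  pi_C = 7/12*pi_A + 1/6*pi_B + 1/2*pi_C + 1/3*pi_D
  pi_D = 1/4*pi_A + 1/12*pi_B + 1/12*pi_C + 1/12*pi_D
with normalization: pi_A + pi_B + pi_C + pi_D = 1.

Using the first 3 balance equations plus normalization, the linear system A*pi = b is:
  [-11/12, 7/12, 1/6, 1/2] . pi = 0
  [1/12, -5/6, 1/4, 1/12] . pi = 0
  [7/12, 1/6, -1/2, 1/3] . pi = 0
  [1, 1, 1, 1] . pi = 1

Solving yields:
  pi_A = 89/344
  pi_B = 59/344
  pi_C = 305/688
  pi_D = 87/688

Verification (pi * P):
  89/344*1/12 + 59/344*7/12 + 305/688*1/6 + 87/688*1/2 = 89/344 = pi_A  (ok)
  89/344*1/12 + 59/344*1/6 + 305/688*1/4 + 87/688*1/12 = 59/344 = pi_B  (ok)
  89/344*7/12 + 59/344*1/6 + 305/688*1/2 + 87/688*1/3 = 305/688 = pi_C  (ok)
  89/344*1/4 + 59/344*1/12 + 305/688*1/12 + 87/688*1/12 = 87/688 = pi_D  (ok)

Answer: 89/344 59/344 305/688 87/688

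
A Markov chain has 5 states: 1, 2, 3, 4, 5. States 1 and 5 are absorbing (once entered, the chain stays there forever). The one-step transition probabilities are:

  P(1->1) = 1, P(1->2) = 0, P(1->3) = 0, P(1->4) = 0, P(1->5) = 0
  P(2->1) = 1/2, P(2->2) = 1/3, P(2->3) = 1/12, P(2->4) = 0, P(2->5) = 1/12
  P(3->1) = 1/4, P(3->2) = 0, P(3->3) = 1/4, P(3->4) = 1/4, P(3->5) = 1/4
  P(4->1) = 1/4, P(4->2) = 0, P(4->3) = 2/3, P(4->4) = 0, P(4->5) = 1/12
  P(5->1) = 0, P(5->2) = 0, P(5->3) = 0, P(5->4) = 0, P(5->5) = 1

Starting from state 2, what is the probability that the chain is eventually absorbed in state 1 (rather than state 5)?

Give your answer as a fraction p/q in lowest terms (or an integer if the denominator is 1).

Let a_i = P(absorbed in 1 | start in state i).
Boundary conditions: a_1 = 1, a_5 = 0.
For each transient state i, a_i = sum_j P(i->j) * a_j:
  a_2 = 1/2*a_1 + 1/3*a_2 + 1/12*a_3 + 0*a_4 + 1/12*a_5
  a_3 = 1/4*a_1 + 0*a_2 + 1/4*a_3 + 1/4*a_4 + 1/4*a_5
  a_4 = 1/4*a_1 + 0*a_2 + 2/3*a_3 + 0*a_4 + 1/12*a_5

Substituting a_1 = 1 and a_5 = 0, rearrange to (I - Q) a = r where r[i] = P(i -> 1):
  [2/3, -1/12, 0] . (a_2, a_3, a_4) = 1/2
  [0, 3/4, -1/4] . (a_2, a_3, a_4) = 1/4
  [0, -2/3, 1] . (a_2, a_3, a_4) = 1/4

Solving yields:
  a_2 = 183/224
  a_3 = 15/28
  a_4 = 17/28

Starting state is 2, so the absorption probability is a_2 = 183/224.

Answer: 183/224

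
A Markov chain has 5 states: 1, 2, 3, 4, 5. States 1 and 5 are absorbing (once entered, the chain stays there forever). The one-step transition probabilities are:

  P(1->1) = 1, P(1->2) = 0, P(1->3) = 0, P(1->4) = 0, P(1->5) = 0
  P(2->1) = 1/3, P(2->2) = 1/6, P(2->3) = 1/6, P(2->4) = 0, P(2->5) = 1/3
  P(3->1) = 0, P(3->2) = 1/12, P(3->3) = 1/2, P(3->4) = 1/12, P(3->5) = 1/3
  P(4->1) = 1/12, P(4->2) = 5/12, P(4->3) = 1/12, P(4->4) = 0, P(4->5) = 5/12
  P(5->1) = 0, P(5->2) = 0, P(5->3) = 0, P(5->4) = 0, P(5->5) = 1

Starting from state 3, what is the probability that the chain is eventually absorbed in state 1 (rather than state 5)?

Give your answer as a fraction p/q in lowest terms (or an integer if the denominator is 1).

Let a_i = P(absorbed in 1 | start in state i).
Boundary conditions: a_1 = 1, a_5 = 0.
For each transient state i, a_i = sum_j P(i->j) * a_j:
  a_2 = 1/3*a_1 + 1/6*a_2 + 1/6*a_3 + 0*a_4 + 1/3*a_5
  a_3 = 0*a_1 + 1/12*a_2 + 1/2*a_3 + 1/12*a_4 + 1/3*a_5
  a_4 = 1/12*a_1 + 5/12*a_2 + 1/12*a_3 + 0*a_4 + 5/12*a_5

Substituting a_1 = 1 and a_5 = 0, rearrange to (I - Q) a = r where r[i] = P(i -> 1):
  [5/6, -1/6, 0] . (a_2, a_3, a_4) = 1/3
  [-1/12, 1/2, -1/12] . (a_2, a_3, a_4) = 0
  [-5/12, -1/12, 1] . (a_2, a_3, a_4) = 1/12

Solving yields:
  a_2 = 11/26
  a_3 = 3/26
  a_4 = 7/26

Starting state is 3, so the absorption probability is a_3 = 3/26.

Answer: 3/26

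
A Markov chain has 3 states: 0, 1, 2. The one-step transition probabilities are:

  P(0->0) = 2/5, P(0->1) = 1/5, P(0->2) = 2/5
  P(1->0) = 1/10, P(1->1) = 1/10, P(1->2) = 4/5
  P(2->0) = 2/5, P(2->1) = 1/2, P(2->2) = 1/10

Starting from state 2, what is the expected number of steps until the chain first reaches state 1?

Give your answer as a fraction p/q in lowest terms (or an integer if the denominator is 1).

Answer: 50/19

Derivation:
Let h_i = expected steps to first reach 1 from state i.
Boundary: h_1 = 0.
First-step equations for the other states:
  h_0 = 1 + 2/5*h_0 + 1/5*h_1 + 2/5*h_2
  h_2 = 1 + 2/5*h_0 + 1/2*h_1 + 1/10*h_2

Substituting h_1 = 0 and rearranging gives the linear system (I - Q) h = 1:
  [3/5, -2/5] . (h_0, h_2) = 1
  [-2/5, 9/10] . (h_0, h_2) = 1

Solving yields:
  h_0 = 65/19
  h_2 = 50/19

Starting state is 2, so the expected hitting time is h_2 = 50/19.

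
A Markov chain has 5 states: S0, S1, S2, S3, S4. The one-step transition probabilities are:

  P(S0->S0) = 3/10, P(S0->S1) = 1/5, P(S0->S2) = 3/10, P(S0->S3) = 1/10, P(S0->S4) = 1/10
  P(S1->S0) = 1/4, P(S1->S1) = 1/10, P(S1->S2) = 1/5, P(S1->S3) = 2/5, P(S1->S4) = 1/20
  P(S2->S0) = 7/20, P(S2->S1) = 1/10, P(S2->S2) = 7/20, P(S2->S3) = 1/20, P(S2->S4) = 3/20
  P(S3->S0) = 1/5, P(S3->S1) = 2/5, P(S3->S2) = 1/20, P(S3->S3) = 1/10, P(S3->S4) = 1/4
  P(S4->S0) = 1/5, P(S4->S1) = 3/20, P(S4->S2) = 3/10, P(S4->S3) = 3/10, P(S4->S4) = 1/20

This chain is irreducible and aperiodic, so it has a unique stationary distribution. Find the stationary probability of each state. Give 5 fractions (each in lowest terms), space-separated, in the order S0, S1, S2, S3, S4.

Answer: 42911/156317 28708/156317 39474/156317 3728/22331 19128/156317

Derivation:
The stationary distribution satisfies pi = pi * P, i.e.:
  pi_S0 = 3/10*pi_S0 + 1/4*pi_S1 + 7/20*pi_S2 + 1/5*pi_S3 + 1/5*pi_S4
  pi_S1 = 1/5*pi_S0 + 1/10*pi_S1 + 1/10*pi_S2 + 2/5*pi_S3 + 3/20*pi_S4
  pi_S2 = 3/10*pi_S0 + 1/5*pi_S1 + 7/20*pi_S2 + 1/20*pi_S3 + 3/10*pi_S4
  pi_S3 = 1/10*pi_S0 + 2/5*pi_S1 + 1/20*pi_S2 + 1/10*pi_S3 + 3/10*pi_S4
  pi_S4 = 1/10*pi_S0 + 1/20*pi_S1 + 3/20*pi_S2 + 1/4*pi_S3 + 1/20*pi_S4
with normalization: pi_S0 + pi_S1 + pi_S2 + pi_S3 + pi_S4 = 1.

Using the first 4 balance equations plus normalization, the linear system A*pi = b is:
  [-7/10, 1/4, 7/20, 1/5, 1/5] . pi = 0
  [1/5, -9/10, 1/10, 2/5, 3/20] . pi = 0
  [3/10, 1/5, -13/20, 1/20, 3/10] . pi = 0
  [1/10, 2/5, 1/20, -9/10, 3/10] . pi = 0
  [1, 1, 1, 1, 1] . pi = 1

Solving yields:
  pi_S0 = 42911/156317
  pi_S1 = 28708/156317
  pi_S2 = 39474/156317
  pi_S3 = 3728/22331
  pi_S4 = 19128/156317

Verification (pi * P):
  42911/156317*3/10 + 28708/156317*1/4 + 39474/156317*7/20 + 3728/22331*1/5 + 19128/156317*1/5 = 42911/156317 = pi_S0  (ok)
  42911/156317*1/5 + 28708/156317*1/10 + 39474/156317*1/10 + 3728/22331*2/5 + 19128/156317*3/20 = 28708/156317 = pi_S1  (ok)
  42911/156317*3/10 + 28708/156317*1/5 + 39474/156317*7/20 + 3728/22331*1/20 + 19128/156317*3/10 = 39474/156317 = pi_S2  (ok)
  42911/156317*1/10 + 28708/156317*2/5 + 39474/156317*1/20 + 3728/22331*1/10 + 19128/156317*3/10 = 3728/22331 = pi_S3  (ok)
  42911/156317*1/10 + 28708/156317*1/20 + 39474/156317*3/20 + 3728/22331*1/4 + 19128/156317*1/20 = 19128/156317 = pi_S4  (ok)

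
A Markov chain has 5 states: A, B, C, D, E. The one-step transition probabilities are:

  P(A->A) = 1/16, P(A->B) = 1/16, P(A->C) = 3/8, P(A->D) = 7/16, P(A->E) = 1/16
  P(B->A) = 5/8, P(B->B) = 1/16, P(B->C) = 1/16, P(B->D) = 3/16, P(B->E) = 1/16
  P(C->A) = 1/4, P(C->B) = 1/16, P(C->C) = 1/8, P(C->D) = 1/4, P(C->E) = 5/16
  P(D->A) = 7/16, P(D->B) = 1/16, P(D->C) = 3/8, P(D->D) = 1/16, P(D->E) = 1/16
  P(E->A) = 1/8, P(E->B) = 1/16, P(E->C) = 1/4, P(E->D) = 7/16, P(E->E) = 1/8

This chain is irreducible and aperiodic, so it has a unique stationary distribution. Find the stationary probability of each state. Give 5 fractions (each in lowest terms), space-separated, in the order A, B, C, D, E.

Answer: 28001/108416 1/16 1333/4928 29265/108416 171/1232

Derivation:
The stationary distribution satisfies pi = pi * P, i.e.:
  pi_A = 1/16*pi_A + 5/8*pi_B + 1/4*pi_C + 7/16*pi_D + 1/8*pi_E
  pi_B = 1/16*pi_A + 1/16*pi_B + 1/16*pi_C + 1/16*pi_D + 1/16*pi_E
  pi_C = 3/8*pi_A + 1/16*pi_B + 1/8*pi_C + 3/8*pi_D + 1/4*pi_E
  pi_D = 7/16*pi_A + 3/16*pi_B + 1/4*pi_C + 1/16*pi_D + 7/16*pi_E
  pi_E = 1/16*pi_A + 1/16*pi_B + 5/16*pi_C + 1/16*pi_D + 1/8*pi_E
with normalization: pi_A + pi_B + pi_C + pi_D + pi_E = 1.

Using the first 4 balance equations plus normalization, the linear system A*pi = b is:
  [-15/16, 5/8, 1/4, 7/16, 1/8] . pi = 0
  [1/16, -15/16, 1/16, 1/16, 1/16] . pi = 0
  [3/8, 1/16, -7/8, 3/8, 1/4] . pi = 0
  [7/16, 3/16, 1/4, -15/16, 7/16] . pi = 0
  [1, 1, 1, 1, 1] . pi = 1

Solving yields:
  pi_A = 28001/108416
  pi_B = 1/16
  pi_C = 1333/4928
  pi_D = 29265/108416
  pi_E = 171/1232

Verification (pi * P):
  28001/108416*1/16 + 1/16*5/8 + 1333/4928*1/4 + 29265/108416*7/16 + 171/1232*1/8 = 28001/108416 = pi_A  (ok)
  28001/108416*1/16 + 1/16*1/16 + 1333/4928*1/16 + 29265/108416*1/16 + 171/1232*1/16 = 1/16 = pi_B  (ok)
  28001/108416*3/8 + 1/16*1/16 + 1333/4928*1/8 + 29265/108416*3/8 + 171/1232*1/4 = 1333/4928 = pi_C  (ok)
  28001/108416*7/16 + 1/16*3/16 + 1333/4928*1/4 + 29265/108416*1/16 + 171/1232*7/16 = 29265/108416 = pi_D  (ok)
  28001/108416*1/16 + 1/16*1/16 + 1333/4928*5/16 + 29265/108416*1/16 + 171/1232*1/8 = 171/1232 = pi_E  (ok)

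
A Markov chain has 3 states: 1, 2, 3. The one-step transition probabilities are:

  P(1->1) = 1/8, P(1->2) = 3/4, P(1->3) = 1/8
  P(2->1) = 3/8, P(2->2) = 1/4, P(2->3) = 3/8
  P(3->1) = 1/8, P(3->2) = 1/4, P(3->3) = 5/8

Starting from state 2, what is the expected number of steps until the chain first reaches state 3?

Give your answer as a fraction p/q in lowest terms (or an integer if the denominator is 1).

Let h_i = expected steps to first reach 3 from state i.
Boundary: h_3 = 0.
First-step equations for the other states:
  h_1 = 1 + 1/8*h_1 + 3/4*h_2 + 1/8*h_3
  h_2 = 1 + 3/8*h_1 + 1/4*h_2 + 3/8*h_3

Substituting h_3 = 0 and rearranging gives the linear system (I - Q) h = 1:
  [7/8, -3/4] . (h_1, h_2) = 1
  [-3/8, 3/4] . (h_1, h_2) = 1

Solving yields:
  h_1 = 4
  h_2 = 10/3

Starting state is 2, so the expected hitting time is h_2 = 10/3.

Answer: 10/3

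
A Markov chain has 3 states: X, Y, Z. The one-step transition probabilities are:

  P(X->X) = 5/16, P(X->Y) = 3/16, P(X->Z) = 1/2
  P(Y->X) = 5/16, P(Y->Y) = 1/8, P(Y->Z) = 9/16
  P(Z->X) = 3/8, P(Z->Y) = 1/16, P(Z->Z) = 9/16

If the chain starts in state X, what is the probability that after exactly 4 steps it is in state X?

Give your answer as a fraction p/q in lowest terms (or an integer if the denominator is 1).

Answer: 2837/8192

Derivation:
Computing P^4 by repeated multiplication:
P^1 =
  X: [5/16, 3/16, 1/2]
  Y: [5/16, 1/8, 9/16]
  Z: [3/8, 1/16, 9/16]
P^2 =
  X: [11/32, 29/256, 139/256]
  Y: [89/256, 7/64, 139/256]
  Z: [89/256, 29/256, 69/128]
P^3 =
  X: [1419/4096, 461/4096, 277/512]
  Y: [1419/4096, 231/2048, 2215/4096]
  Z: [709/2048, 463/4096, 2215/4096]
P^4 =
  X: [2837/8192, 7395/65536, 35445/65536]
  Y: [22695/65536, 1849/16384, 35445/65536]
  Z: [22695/65536, 7395/65536, 17723/32768]

(P^4)[X -> X] = 2837/8192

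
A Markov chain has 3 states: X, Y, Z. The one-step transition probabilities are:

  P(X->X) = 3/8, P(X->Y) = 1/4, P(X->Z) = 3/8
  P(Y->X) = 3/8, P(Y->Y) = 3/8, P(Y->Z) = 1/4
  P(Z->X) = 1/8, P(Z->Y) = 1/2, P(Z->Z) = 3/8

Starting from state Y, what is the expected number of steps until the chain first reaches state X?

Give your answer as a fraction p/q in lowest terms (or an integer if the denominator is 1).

Let h_i = expected steps to first reach X from state i.
Boundary: h_X = 0.
First-step equations for the other states:
  h_Y = 1 + 3/8*h_X + 3/8*h_Y + 1/4*h_Z
  h_Z = 1 + 1/8*h_X + 1/2*h_Y + 3/8*h_Z

Substituting h_X = 0 and rearranging gives the linear system (I - Q) h = 1:
  [5/8, -1/4] . (h_Y, h_Z) = 1
  [-1/2, 5/8] . (h_Y, h_Z) = 1

Solving yields:
  h_Y = 56/17
  h_Z = 72/17

Starting state is Y, so the expected hitting time is h_Y = 56/17.

Answer: 56/17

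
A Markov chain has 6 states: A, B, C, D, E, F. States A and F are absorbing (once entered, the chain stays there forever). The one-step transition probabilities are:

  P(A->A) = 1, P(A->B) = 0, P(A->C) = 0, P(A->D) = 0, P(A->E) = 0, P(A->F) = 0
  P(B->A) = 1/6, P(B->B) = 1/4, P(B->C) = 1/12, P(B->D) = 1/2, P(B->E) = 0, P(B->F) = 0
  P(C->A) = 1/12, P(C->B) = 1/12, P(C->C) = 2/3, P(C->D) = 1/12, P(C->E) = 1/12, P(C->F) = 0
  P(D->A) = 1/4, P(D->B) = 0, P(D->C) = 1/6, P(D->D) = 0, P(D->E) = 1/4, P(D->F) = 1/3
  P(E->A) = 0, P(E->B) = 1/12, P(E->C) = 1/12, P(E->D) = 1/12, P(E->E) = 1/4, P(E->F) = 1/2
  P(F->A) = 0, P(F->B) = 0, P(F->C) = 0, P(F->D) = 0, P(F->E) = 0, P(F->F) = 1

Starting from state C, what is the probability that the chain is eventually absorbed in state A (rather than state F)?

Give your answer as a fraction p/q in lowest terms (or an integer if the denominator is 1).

Answer: 49/95

Derivation:
Let a_i = P(absorbed in A | start in state i).
Boundary conditions: a_A = 1, a_F = 0.
For each transient state i, a_i = sum_j P(i->j) * a_j:
  a_B = 1/6*a_A + 1/4*a_B + 1/12*a_C + 1/2*a_D + 0*a_E + 0*a_F
  a_C = 1/12*a_A + 1/12*a_B + 2/3*a_C + 1/12*a_D + 1/12*a_E + 0*a_F
  a_D = 1/4*a_A + 0*a_B + 1/6*a_C + 0*a_D + 1/4*a_E + 1/3*a_F
  a_E = 0*a_A + 1/12*a_B + 1/12*a_C + 1/12*a_D + 1/4*a_E + 1/2*a_F

Substituting a_A = 1 and a_F = 0, rearrange to (I - Q) a = r where r[i] = P(i -> A):
  [3/4, -1/12, -1/2, 0] . (a_B, a_C, a_D, a_E) = 1/6
  [-1/12, 1/3, -1/12, -1/12] . (a_B, a_C, a_D, a_E) = 1/12
  [0, -1/6, 1, -1/4] . (a_B, a_C, a_D, a_E) = 1/4
  [-1/12, -1/12, -1/12, 3/4] . (a_B, a_C, a_D, a_E) = 0

Solving yields:
  a_B = 151/285
  a_C = 49/95
  a_D = 107/285
  a_E = 3/19

Starting state is C, so the absorption probability is a_C = 49/95.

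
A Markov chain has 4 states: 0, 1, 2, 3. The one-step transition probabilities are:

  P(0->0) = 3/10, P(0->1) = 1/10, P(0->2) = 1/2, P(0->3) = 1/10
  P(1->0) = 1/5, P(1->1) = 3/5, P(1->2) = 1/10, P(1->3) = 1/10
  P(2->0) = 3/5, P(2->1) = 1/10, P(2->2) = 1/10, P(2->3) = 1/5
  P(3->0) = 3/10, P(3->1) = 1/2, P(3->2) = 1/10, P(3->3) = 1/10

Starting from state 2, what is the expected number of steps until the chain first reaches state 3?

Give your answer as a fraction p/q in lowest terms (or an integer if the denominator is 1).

Let h_i = expected steps to first reach 3 from state i.
Boundary: h_3 = 0.
First-step equations for the other states:
  h_0 = 1 + 3/10*h_0 + 1/10*h_1 + 1/2*h_2 + 1/10*h_3
  h_1 = 1 + 1/5*h_0 + 3/5*h_1 + 1/10*h_2 + 1/10*h_3
  h_2 = 1 + 3/5*h_0 + 1/10*h_1 + 1/10*h_2 + 1/5*h_3

Substituting h_3 = 0 and rearranging gives the linear system (I - Q) h = 1:
  [7/10, -1/10, -1/2] . (h_0, h_1, h_2) = 1
  [-1/5, 2/5, -1/10] . (h_0, h_1, h_2) = 1
  [-3/5, -1/10, 9/10] . (h_0, h_1, h_2) = 1

Solving yields:
  h_0 = 100/13
  h_1 = 740/91
  h_2 = 50/7

Starting state is 2, so the expected hitting time is h_2 = 50/7.

Answer: 50/7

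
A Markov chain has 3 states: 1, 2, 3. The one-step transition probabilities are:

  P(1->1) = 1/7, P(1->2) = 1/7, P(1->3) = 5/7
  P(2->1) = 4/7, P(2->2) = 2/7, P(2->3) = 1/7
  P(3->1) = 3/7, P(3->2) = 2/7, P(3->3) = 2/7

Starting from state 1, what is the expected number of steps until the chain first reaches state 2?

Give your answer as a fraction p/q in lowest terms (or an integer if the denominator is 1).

Let h_i = expected steps to first reach 2 from state i.
Boundary: h_2 = 0.
First-step equations for the other states:
  h_1 = 1 + 1/7*h_1 + 1/7*h_2 + 5/7*h_3
  h_3 = 1 + 3/7*h_1 + 2/7*h_2 + 2/7*h_3

Substituting h_2 = 0 and rearranging gives the linear system (I - Q) h = 1:
  [6/7, -5/7] . (h_1, h_3) = 1
  [-3/7, 5/7] . (h_1, h_3) = 1

Solving yields:
  h_1 = 14/3
  h_3 = 21/5

Starting state is 1, so the expected hitting time is h_1 = 14/3.

Answer: 14/3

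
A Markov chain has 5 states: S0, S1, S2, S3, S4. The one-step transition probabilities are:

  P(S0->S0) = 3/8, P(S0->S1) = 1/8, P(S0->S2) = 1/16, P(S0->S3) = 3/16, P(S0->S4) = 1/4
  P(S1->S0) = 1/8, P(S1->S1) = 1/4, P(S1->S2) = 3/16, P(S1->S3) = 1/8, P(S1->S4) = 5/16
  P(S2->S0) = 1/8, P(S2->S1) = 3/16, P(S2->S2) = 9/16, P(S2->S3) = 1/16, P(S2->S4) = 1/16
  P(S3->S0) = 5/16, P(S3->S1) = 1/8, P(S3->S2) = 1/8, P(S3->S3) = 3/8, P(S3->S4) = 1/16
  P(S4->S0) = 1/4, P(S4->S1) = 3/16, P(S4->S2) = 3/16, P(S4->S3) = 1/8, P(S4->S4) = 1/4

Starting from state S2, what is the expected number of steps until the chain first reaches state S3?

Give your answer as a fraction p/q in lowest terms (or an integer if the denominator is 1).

Answer: 18064/1987

Derivation:
Let h_i = expected steps to first reach S3 from state i.
Boundary: h_S3 = 0.
First-step equations for the other states:
  h_S0 = 1 + 3/8*h_S0 + 1/8*h_S1 + 1/16*h_S2 + 3/16*h_S3 + 1/4*h_S4
  h_S1 = 1 + 1/8*h_S0 + 1/4*h_S1 + 3/16*h_S2 + 1/8*h_S3 + 5/16*h_S4
  h_S2 = 1 + 1/8*h_S0 + 3/16*h_S1 + 9/16*h_S2 + 1/16*h_S3 + 1/16*h_S4
  h_S4 = 1 + 1/4*h_S0 + 3/16*h_S1 + 3/16*h_S2 + 1/8*h_S3 + 1/4*h_S4

Substituting h_S3 = 0 and rearranging gives the linear system (I - Q) h = 1:
  [5/8, -1/8, -1/16, -1/4] . (h_S0, h_S1, h_S2, h_S4) = 1
  [-1/8, 3/4, -3/16, -5/16] . (h_S0, h_S1, h_S2, h_S4) = 1
  [-1/8, -3/16, 7/16, -1/16] . (h_S0, h_S1, h_S2, h_S4) = 1
  [-1/4, -3/16, -3/16, 3/4] . (h_S0, h_S1, h_S2, h_S4) = 1

Solving yields:
  h_S0 = 14720/1987
  h_S1 = 16352/1987
  h_S2 = 18064/1987
  h_S4 = 16160/1987

Starting state is S2, so the expected hitting time is h_S2 = 18064/1987.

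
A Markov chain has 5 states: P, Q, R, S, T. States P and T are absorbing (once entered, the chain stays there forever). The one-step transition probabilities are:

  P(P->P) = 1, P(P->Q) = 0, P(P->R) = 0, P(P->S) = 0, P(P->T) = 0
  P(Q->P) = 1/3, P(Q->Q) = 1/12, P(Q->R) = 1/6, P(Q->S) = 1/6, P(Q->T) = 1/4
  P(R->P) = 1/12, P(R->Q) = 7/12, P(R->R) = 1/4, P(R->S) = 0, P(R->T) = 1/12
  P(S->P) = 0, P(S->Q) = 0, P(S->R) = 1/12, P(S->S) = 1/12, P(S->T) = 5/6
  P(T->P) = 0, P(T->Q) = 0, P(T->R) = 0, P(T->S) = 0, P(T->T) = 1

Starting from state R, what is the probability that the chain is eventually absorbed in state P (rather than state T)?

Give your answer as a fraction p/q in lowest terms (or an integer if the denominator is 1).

Answer: 143/307

Derivation:
Let a_i = P(absorbed in P | start in state i).
Boundary conditions: a_P = 1, a_T = 0.
For each transient state i, a_i = sum_j P(i->j) * a_j:
  a_Q = 1/3*a_P + 1/12*a_Q + 1/6*a_R + 1/6*a_S + 1/4*a_T
  a_R = 1/12*a_P + 7/12*a_Q + 1/4*a_R + 0*a_S + 1/12*a_T
  a_S = 0*a_P + 0*a_Q + 1/12*a_R + 1/12*a_S + 5/6*a_T

Substituting a_P = 1 and a_T = 0, rearrange to (I - Q) a = r where r[i] = P(i -> P):
  [11/12, -1/6, -1/6] . (a_Q, a_R, a_S) = 1/3
  [-7/12, 3/4, 0] . (a_Q, a_R, a_S) = 1/12
  [0, -1/12, 11/12] . (a_Q, a_R, a_S) = 0

Solving yields:
  a_Q = 140/307
  a_R = 143/307
  a_S = 13/307

Starting state is R, so the absorption probability is a_R = 143/307.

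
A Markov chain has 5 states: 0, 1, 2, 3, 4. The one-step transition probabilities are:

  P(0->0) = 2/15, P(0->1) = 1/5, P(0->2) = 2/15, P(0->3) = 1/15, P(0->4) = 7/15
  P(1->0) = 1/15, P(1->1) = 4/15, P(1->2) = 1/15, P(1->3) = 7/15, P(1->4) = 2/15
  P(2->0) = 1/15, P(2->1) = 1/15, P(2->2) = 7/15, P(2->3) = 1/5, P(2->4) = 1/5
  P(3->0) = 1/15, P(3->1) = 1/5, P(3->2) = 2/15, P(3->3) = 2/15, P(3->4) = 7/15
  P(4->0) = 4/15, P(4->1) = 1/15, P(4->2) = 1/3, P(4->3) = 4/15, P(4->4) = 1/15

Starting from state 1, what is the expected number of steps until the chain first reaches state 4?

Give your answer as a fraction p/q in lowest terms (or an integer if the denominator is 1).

Answer: 15/4

Derivation:
Let h_i = expected steps to first reach 4 from state i.
Boundary: h_4 = 0.
First-step equations for the other states:
  h_0 = 1 + 2/15*h_0 + 1/5*h_1 + 2/15*h_2 + 1/15*h_3 + 7/15*h_4
  h_1 = 1 + 1/15*h_0 + 4/15*h_1 + 1/15*h_2 + 7/15*h_3 + 2/15*h_4
  h_2 = 1 + 1/15*h_0 + 1/15*h_1 + 7/15*h_2 + 1/5*h_3 + 1/5*h_4
  h_3 = 1 + 1/15*h_0 + 1/5*h_1 + 2/15*h_2 + 2/15*h_3 + 7/15*h_4

Substituting h_4 = 0 and rearranging gives the linear system (I - Q) h = 1:
  [13/15, -1/5, -2/15, -1/15] . (h_0, h_1, h_2, h_3) = 1
  [-1/15, 11/15, -1/15, -7/15] . (h_0, h_1, h_2, h_3) = 1
  [-1/15, -1/15, 8/15, -1/5] . (h_0, h_1, h_2, h_3) = 1
  [-1/15, -1/5, -2/15, 13/15] . (h_0, h_1, h_2, h_3) = 1

Solving yields:
  h_0 = 45/16
  h_1 = 15/4
  h_2 = 15/4
  h_3 = 45/16

Starting state is 1, so the expected hitting time is h_1 = 15/4.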